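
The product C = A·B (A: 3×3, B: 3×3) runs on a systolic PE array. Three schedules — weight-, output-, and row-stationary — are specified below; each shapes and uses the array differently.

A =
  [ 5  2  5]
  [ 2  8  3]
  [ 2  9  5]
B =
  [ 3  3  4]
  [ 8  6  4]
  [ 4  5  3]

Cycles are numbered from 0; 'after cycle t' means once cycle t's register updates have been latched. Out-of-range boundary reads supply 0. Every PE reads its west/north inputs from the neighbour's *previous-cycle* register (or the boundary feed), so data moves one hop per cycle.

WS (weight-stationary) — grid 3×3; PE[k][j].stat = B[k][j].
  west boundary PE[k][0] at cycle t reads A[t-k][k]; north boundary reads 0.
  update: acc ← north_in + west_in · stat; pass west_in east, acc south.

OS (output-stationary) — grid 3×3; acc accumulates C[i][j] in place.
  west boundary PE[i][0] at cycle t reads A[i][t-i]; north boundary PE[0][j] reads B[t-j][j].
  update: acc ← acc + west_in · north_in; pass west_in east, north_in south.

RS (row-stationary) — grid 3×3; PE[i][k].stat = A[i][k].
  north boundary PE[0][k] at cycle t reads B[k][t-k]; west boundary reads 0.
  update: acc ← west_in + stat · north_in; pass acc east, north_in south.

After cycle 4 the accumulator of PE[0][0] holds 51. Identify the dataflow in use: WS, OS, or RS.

Under WS (3×3), PE[0][0]:
  after 0 — PE[0][0] acc=15, pass-E 5, pass-S 15
  after 1 — PE[0][0] acc=6, pass-E 2, pass-S 6
  after 2 — PE[0][0] acc=6, pass-E 2, pass-S 6
  after 3 — PE[0][0] acc=0, pass-E 0, pass-S 0
  after 4 — PE[0][0] acc=0, pass-E 0, pass-S 0
Under OS (3×3), PE[0][0]:
  after 0 — PE[0][0] acc=15, pass-E 5, pass-S 3
  after 1 — PE[0][0] acc=31, pass-E 2, pass-S 8
  after 2 — PE[0][0] acc=51, pass-E 5, pass-S 4
  after 3 — PE[0][0] acc=51, pass-E 0, pass-S 0
  after 4 — PE[0][0] acc=51, pass-E 0, pass-S 0
Under RS (3×3), PE[0][0]:
  after 0 — PE[0][0] acc=15, pass-E 15, pass-S 3
  after 1 — PE[0][0] acc=15, pass-E 15, pass-S 3
  after 2 — PE[0][0] acc=20, pass-E 20, pass-S 4
  after 3 — PE[0][0] acc=0, pass-E 0, pass-S 0
  after 4 — PE[0][0] acc=0, pass-E 0, pass-S 0

dataflow = OS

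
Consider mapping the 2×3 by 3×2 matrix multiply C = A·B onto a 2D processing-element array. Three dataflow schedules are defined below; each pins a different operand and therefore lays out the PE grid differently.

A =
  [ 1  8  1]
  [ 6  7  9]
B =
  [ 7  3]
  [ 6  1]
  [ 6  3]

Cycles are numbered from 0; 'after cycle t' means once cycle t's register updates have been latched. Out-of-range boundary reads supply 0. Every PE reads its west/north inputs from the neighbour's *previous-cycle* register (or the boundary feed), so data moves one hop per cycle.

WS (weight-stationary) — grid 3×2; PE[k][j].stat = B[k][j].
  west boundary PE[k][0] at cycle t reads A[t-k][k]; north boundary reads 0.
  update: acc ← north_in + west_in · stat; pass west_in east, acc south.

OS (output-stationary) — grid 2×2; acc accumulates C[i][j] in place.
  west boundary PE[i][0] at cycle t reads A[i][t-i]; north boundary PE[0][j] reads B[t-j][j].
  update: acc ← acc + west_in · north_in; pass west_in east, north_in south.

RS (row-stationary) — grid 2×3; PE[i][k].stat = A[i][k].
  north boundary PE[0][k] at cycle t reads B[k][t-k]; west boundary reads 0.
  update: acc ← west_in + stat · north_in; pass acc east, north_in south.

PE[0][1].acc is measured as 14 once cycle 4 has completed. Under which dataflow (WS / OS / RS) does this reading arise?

dataflow = OS

Under WS (3×2), PE[0][1]:
  step 0 · PE0,1: acc=0; fwd→0 fwd↓0
  step 1 · PE0,1: acc=3; fwd→1 fwd↓3
  step 2 · PE0,1: acc=18; fwd→6 fwd↓18
  step 3 · PE0,1: acc=0; fwd→0 fwd↓0
  step 4 · PE0,1: acc=0; fwd→0 fwd↓0
Under OS (2×2), PE[0][1]:
  step 0 · PE0,1: acc=0; fwd→0 fwd↓0
  step 1 · PE0,1: acc=3; fwd→1 fwd↓3
  step 2 · PE0,1: acc=11; fwd→8 fwd↓1
  step 3 · PE0,1: acc=14; fwd→1 fwd↓3
  step 4 · PE0,1: acc=14; fwd→0 fwd↓0
Under RS (2×3), PE[0][1]:
  step 0 · PE0,1: acc=0; fwd→0 fwd↓0
  step 1 · PE0,1: acc=55; fwd→55 fwd↓6
  step 2 · PE0,1: acc=11; fwd→11 fwd↓1
  step 3 · PE0,1: acc=0; fwd→0 fwd↓0
  step 4 · PE0,1: acc=0; fwd→0 fwd↓0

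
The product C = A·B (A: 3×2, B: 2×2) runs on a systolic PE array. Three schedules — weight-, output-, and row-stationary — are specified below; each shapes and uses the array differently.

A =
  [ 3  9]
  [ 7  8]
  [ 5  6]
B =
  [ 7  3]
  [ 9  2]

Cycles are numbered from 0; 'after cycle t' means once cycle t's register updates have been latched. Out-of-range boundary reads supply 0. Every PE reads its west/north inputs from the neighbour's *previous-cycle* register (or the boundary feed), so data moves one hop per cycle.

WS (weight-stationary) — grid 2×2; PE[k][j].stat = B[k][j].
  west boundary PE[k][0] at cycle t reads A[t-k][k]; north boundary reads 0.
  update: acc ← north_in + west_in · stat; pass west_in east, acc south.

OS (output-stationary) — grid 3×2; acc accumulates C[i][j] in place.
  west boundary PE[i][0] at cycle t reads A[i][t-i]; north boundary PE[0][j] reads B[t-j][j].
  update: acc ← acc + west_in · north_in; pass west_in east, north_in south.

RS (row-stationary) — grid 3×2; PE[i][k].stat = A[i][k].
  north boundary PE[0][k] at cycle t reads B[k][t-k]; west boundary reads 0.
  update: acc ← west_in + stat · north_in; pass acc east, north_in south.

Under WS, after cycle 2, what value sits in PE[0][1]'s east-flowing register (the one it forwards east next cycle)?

WS on a 2×2 grid — tracing PE[0][1] and its feeders:
  cycle 0: PE[0][0] → acc 21, east 3, south 21
  cycle 0: PE[0][1] → acc 0, east 0, south 0
  cycle 1: PE[0][0] → acc 49, east 7, south 49
  cycle 1: PE[0][1] → acc 9, east 3, south 9
  cycle 2: PE[0][0] → acc 35, east 5, south 35
  cycle 2: PE[0][1] → acc 21, east 7, south 21

register = 7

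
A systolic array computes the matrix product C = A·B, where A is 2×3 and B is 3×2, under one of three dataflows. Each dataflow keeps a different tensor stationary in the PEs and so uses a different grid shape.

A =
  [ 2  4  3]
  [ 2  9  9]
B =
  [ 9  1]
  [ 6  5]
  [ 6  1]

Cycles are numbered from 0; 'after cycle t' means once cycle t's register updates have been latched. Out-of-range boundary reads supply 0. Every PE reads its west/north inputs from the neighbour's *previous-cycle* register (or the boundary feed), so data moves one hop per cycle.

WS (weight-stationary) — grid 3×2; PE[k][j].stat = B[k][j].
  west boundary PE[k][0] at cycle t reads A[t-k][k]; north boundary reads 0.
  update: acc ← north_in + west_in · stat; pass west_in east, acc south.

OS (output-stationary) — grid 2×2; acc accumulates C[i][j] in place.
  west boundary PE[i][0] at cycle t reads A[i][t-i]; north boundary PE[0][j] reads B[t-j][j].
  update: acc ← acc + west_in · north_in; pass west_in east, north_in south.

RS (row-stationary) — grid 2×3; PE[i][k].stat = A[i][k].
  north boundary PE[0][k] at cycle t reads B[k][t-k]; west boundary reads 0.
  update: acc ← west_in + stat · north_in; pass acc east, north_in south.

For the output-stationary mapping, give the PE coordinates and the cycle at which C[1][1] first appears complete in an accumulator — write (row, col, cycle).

OS — PE[1][1] is where C[1][1] collects:
  0: (1,1).acc=0  regs=<0,0>
  1: (1,1).acc=0  regs=<0,0>
  2: (1,1).acc=2  regs=<2,1>
  3: (1,1).acc=47  regs=<9,5>
  4: (1,1).acc=56  regs=<9,1>

(row, col, cycle) = (1, 1, 4)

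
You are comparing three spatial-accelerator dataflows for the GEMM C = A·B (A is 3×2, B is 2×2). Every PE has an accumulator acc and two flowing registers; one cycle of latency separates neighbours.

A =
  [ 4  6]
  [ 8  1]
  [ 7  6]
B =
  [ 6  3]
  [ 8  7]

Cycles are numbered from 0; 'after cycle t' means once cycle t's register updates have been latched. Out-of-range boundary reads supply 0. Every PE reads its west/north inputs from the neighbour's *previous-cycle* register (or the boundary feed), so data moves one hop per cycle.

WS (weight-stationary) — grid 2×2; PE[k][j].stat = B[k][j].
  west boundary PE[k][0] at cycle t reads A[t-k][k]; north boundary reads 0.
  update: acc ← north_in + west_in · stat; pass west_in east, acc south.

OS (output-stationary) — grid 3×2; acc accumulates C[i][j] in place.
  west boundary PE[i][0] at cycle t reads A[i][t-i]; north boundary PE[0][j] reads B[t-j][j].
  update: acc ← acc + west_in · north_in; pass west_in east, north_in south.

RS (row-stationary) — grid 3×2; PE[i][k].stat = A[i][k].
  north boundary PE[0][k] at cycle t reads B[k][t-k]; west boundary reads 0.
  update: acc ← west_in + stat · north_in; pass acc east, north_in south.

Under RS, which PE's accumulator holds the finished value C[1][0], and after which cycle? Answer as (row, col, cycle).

Under RS, C[1][0] lands at PE[1][1]:
  step 0 · PE1,1: acc=0; fwd→0 fwd↓0
  step 1 · PE1,1: acc=0; fwd→0 fwd↓0
  step 2 · PE1,1: acc=56; fwd→56 fwd↓8

(row, col, cycle) = (1, 1, 2)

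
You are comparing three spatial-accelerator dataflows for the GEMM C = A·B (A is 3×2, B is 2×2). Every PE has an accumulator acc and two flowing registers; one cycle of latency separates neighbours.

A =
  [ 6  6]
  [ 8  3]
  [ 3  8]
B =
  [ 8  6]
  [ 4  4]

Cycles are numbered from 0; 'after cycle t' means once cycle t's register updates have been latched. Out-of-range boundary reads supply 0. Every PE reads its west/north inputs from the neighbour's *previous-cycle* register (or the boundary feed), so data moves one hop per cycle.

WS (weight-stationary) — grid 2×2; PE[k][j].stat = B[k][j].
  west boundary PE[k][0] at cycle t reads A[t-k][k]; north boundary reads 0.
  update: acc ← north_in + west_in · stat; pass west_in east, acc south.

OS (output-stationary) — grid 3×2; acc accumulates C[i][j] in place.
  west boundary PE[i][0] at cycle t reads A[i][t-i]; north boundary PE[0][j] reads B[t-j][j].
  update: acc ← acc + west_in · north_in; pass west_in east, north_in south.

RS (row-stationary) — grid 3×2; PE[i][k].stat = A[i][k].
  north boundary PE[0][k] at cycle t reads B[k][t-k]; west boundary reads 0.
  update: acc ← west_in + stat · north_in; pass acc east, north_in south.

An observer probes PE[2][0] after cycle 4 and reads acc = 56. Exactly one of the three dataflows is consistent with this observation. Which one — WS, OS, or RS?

dataflow = OS

WS (2×2): PE[2][0] does not exist.
OS (3×2 grid), PE[2][0]:
  step 0 · PE2,0: acc=0; fwd→0 fwd↓0
  step 1 · PE2,0: acc=0; fwd→0 fwd↓0
  step 2 · PE2,0: acc=24; fwd→3 fwd↓8
  step 3 · PE2,0: acc=56; fwd→8 fwd↓4
  step 4 · PE2,0: acc=56; fwd→0 fwd↓0
RS (3×2 grid), PE[2][0]:
  step 0 · PE2,0: acc=0; fwd→0 fwd↓0
  step 1 · PE2,0: acc=0; fwd→0 fwd↓0
  step 2 · PE2,0: acc=24; fwd→24 fwd↓8
  step 3 · PE2,0: acc=18; fwd→18 fwd↓6
  step 4 · PE2,0: acc=0; fwd→0 fwd↓0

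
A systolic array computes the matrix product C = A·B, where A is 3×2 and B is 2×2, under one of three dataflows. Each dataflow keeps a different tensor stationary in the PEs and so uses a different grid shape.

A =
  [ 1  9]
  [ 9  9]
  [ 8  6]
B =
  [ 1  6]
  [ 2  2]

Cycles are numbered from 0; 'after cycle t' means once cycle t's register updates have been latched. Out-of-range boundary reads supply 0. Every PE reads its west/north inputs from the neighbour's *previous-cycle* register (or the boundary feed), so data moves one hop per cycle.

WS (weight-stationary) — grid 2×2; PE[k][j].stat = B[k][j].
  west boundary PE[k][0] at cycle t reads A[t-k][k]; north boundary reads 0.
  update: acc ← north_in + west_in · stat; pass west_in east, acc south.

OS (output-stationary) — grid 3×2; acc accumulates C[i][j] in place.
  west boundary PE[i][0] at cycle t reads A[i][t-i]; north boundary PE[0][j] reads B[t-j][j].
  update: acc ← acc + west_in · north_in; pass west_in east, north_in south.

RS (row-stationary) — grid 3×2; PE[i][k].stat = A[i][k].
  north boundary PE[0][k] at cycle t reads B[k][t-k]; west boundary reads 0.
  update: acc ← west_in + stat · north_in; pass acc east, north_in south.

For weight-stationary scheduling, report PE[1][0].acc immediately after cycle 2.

Tracing WS — 2×2 array, target PE[1][0]:
  cycle 0: PE[0][0] → acc 1, east 1, south 1
  cycle 0: PE[1][0] → acc 0, east 0, south 0
  cycle 1: PE[0][0] → acc 9, east 9, south 9
  cycle 1: PE[1][0] → acc 19, east 9, south 19
  cycle 2: PE[0][0] → acc 8, east 8, south 8
  cycle 2: PE[1][0] → acc 27, east 9, south 27

PE[1][0].acc = 27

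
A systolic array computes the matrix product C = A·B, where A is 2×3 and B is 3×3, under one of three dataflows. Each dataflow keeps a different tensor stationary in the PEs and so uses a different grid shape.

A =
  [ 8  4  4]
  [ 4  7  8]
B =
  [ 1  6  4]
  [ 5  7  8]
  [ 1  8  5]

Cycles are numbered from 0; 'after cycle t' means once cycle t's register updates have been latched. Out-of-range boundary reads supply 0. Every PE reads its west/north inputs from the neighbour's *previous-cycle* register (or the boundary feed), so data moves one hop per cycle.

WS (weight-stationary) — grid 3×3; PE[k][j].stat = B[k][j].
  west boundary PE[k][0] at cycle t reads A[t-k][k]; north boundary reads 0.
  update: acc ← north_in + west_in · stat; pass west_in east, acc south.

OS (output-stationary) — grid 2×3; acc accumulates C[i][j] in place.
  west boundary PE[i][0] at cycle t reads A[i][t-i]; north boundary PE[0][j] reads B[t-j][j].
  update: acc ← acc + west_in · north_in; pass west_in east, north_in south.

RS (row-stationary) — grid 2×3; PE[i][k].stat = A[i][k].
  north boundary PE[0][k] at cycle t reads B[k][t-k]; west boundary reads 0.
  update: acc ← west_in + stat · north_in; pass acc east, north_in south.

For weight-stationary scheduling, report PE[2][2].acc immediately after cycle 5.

WS on a 3×3 grid — tracing PE[2][2] and its feeders:
  after 0 — PE[1][2] acc=0, pass-E 0, pass-S 0
  after 0 — PE[2][1] acc=0, pass-E 0, pass-S 0
  after 0 — PE[2][2] acc=0, pass-E 0, pass-S 0
  after 1 — PE[1][2] acc=0, pass-E 0, pass-S 0
  after 1 — PE[2][1] acc=0, pass-E 0, pass-S 0
  after 1 — PE[2][2] acc=0, pass-E 0, pass-S 0
  after 2 — PE[1][2] acc=0, pass-E 0, pass-S 0
  after 2 — PE[2][1] acc=0, pass-E 0, pass-S 0
  after 2 — PE[2][2] acc=0, pass-E 0, pass-S 0
  after 3 — PE[1][2] acc=64, pass-E 4, pass-S 64
  after 3 — PE[2][1] acc=108, pass-E 4, pass-S 108
  after 3 — PE[2][2] acc=0, pass-E 0, pass-S 0
  after 4 — PE[1][2] acc=72, pass-E 7, pass-S 72
  after 4 — PE[2][1] acc=137, pass-E 8, pass-S 137
  after 4 — PE[2][2] acc=84, pass-E 4, pass-S 84
  after 5 — PE[1][2] acc=0, pass-E 0, pass-S 0
  after 5 — PE[2][1] acc=0, pass-E 0, pass-S 0
  after 5 — PE[2][2] acc=112, pass-E 8, pass-S 112

PE[2][2].acc = 112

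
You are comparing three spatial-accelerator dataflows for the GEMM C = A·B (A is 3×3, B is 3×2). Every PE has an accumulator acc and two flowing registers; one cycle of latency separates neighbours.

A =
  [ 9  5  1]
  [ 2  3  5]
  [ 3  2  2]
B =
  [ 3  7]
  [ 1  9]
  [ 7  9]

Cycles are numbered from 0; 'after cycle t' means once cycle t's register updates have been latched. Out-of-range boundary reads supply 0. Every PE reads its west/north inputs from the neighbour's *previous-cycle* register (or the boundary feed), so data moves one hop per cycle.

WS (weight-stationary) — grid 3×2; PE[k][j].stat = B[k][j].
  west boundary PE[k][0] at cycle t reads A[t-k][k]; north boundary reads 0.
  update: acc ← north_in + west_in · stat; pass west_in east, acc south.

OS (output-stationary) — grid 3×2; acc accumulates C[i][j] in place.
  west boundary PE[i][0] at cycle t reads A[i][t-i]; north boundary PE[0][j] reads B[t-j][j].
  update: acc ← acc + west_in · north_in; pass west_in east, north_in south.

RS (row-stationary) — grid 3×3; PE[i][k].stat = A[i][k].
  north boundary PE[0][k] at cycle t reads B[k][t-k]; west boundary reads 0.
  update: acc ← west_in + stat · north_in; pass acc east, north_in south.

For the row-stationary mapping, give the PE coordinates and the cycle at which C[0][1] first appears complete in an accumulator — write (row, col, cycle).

(row, col, cycle) = (0, 2, 3)

RS — PE[0][2] is where C[0][1] collects:
  [0] (0,2) acc=0 (h:0 v:0)
  [1] (0,2) acc=0 (h:0 v:0)
  [2] (0,2) acc=39 (h:39 v:7)
  [3] (0,2) acc=117 (h:117 v:9)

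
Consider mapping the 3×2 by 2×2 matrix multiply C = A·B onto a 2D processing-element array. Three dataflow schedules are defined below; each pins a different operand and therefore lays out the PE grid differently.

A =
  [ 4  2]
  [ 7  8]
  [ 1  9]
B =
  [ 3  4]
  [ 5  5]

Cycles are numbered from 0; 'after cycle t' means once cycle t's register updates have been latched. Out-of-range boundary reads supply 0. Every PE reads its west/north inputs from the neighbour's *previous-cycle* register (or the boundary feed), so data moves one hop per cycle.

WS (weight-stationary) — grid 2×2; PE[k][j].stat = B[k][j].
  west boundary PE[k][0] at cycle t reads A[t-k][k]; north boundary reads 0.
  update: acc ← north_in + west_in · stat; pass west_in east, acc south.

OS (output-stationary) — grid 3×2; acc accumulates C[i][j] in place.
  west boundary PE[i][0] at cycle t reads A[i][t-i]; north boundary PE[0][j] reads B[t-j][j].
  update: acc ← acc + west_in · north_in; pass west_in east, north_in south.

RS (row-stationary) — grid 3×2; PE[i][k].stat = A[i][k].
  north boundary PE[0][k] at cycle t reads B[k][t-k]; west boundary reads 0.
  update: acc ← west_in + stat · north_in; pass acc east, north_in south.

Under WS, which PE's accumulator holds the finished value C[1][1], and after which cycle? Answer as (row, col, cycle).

WS: C[1][1] accumulates in PE[1][1]:
  c0 r1c1: 0 / 0 / 0
  c1 r1c1: 0 / 0 / 0
  c2 r1c1: 26 / 2 / 26
  c3 r1c1: 68 / 8 / 68

(row, col, cycle) = (1, 1, 3)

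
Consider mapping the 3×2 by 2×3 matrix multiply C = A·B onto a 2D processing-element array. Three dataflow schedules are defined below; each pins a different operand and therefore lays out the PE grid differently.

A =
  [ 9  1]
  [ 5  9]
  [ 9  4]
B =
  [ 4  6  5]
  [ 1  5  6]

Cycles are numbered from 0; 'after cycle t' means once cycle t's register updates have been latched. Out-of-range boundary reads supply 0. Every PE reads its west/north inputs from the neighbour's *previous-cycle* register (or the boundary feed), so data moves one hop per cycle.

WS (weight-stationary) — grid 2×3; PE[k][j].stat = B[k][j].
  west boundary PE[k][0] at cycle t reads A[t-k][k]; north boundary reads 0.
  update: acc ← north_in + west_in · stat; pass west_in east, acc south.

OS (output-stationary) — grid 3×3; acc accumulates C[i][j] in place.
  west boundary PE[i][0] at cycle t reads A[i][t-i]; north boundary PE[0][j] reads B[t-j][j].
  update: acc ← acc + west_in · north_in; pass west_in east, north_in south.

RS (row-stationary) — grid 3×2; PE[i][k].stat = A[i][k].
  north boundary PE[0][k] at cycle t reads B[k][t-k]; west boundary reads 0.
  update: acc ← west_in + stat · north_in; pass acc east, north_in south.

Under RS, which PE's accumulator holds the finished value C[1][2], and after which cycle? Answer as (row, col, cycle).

RS: C[1][2] accumulates in PE[1][1]:
  c0 r1c1: 0 / 0 / 0
  c1 r1c1: 0 / 0 / 0
  c2 r1c1: 29 / 29 / 1
  c3 r1c1: 75 / 75 / 5
  c4 r1c1: 79 / 79 / 6

(row, col, cycle) = (1, 1, 4)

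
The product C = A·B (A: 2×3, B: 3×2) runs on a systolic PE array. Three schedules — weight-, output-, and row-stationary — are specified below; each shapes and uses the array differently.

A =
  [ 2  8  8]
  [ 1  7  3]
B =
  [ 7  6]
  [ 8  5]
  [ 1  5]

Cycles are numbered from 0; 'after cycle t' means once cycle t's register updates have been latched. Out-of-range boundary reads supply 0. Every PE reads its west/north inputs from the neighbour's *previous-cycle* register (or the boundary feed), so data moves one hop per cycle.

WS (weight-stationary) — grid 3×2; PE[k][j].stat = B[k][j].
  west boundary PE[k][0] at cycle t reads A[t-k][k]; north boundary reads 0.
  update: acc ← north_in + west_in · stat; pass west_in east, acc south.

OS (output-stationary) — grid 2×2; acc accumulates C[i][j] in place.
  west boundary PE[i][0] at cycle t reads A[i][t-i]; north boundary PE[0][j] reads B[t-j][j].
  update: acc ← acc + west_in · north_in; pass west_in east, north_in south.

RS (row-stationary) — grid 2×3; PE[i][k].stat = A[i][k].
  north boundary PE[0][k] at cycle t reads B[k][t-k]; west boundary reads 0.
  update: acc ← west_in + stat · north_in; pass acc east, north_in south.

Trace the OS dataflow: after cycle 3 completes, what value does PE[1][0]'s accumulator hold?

OS (2×2). Following PE[1][0] plus its west/north inputs:
  c0 r0c0: 14 / 2 / 7
  c0 r1c0: 0 / 0 / 0
  c1 r0c0: 78 / 8 / 8
  c1 r1c0: 7 / 1 / 7
  c2 r0c0: 86 / 8 / 1
  c2 r1c0: 63 / 7 / 8
  c3 r0c0: 86 / 0 / 0
  c3 r1c0: 66 / 3 / 1

PE[1][0].acc = 66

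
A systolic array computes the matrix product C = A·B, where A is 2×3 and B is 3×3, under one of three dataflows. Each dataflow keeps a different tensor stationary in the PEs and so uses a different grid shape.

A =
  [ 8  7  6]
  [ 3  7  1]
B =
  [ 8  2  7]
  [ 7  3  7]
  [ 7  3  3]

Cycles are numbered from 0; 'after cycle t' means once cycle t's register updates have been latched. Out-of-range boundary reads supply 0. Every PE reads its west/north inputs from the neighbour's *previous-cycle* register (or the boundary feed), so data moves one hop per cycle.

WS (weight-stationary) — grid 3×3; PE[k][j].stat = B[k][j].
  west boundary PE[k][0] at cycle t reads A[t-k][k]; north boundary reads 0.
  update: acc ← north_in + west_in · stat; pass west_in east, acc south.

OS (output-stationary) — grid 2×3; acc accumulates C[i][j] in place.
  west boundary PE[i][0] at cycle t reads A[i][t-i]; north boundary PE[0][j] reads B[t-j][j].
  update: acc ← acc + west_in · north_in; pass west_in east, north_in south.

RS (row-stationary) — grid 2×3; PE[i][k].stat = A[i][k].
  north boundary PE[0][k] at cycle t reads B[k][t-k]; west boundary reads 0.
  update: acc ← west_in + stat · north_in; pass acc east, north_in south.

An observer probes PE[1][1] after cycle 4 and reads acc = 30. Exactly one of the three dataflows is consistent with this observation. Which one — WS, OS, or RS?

WS [3×3] PE[1][1] across cycles:
  [0] (1,1) acc=0 (h:0 v:0)
  [1] (1,1) acc=0 (h:0 v:0)
  [2] (1,1) acc=37 (h:7 v:37)
  [3] (1,1) acc=27 (h:7 v:27)
  [4] (1,1) acc=0 (h:0 v:0)
OS [2×3] PE[1][1] across cycles:
  [0] (1,1) acc=0 (h:0 v:0)
  [1] (1,1) acc=0 (h:0 v:0)
  [2] (1,1) acc=6 (h:3 v:2)
  [3] (1,1) acc=27 (h:7 v:3)
  [4] (1,1) acc=30 (h:1 v:3)
RS [2×3] PE[1][1] across cycles:
  [0] (1,1) acc=0 (h:0 v:0)
  [1] (1,1) acc=0 (h:0 v:0)
  [2] (1,1) acc=73 (h:73 v:7)
  [3] (1,1) acc=27 (h:27 v:3)
  [4] (1,1) acc=70 (h:70 v:7)

dataflow = OS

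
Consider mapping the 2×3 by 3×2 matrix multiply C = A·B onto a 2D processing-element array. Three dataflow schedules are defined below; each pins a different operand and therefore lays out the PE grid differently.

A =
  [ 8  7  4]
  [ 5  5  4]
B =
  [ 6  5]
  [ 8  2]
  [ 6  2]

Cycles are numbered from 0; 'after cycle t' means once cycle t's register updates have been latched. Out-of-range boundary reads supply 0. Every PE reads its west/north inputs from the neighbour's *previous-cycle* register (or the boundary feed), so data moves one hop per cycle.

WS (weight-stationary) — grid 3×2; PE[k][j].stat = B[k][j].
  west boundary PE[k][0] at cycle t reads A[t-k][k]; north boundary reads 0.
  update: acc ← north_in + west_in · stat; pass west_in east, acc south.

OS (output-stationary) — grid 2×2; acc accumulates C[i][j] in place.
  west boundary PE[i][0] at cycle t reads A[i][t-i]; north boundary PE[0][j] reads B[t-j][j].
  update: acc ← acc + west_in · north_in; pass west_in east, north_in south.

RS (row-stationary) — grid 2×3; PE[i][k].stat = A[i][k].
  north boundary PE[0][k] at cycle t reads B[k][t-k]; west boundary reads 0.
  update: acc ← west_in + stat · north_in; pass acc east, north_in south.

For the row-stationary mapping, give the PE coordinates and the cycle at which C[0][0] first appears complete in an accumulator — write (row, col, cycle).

(row, col, cycle) = (0, 2, 2)

RS — PE[0][2] is where C[0][0] collects:
  0: (0,2).acc=0  regs=<0,0>
  1: (0,2).acc=0  regs=<0,0>
  2: (0,2).acc=128  regs=<128,6>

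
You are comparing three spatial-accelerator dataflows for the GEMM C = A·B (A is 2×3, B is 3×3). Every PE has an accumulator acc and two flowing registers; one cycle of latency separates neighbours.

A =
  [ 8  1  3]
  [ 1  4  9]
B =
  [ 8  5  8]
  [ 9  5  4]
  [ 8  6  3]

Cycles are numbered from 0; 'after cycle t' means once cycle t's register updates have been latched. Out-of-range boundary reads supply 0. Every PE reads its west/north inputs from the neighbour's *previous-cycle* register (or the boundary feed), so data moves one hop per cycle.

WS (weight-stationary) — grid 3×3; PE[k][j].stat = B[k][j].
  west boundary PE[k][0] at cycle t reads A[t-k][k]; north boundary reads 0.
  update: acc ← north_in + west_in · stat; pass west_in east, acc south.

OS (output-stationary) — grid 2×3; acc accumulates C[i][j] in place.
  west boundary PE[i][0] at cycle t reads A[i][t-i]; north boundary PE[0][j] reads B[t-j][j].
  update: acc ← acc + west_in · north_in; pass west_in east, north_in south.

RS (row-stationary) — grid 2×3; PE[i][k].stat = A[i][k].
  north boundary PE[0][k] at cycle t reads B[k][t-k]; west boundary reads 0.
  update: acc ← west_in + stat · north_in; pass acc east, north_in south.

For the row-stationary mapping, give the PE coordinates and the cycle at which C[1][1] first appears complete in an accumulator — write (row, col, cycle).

RS — PE[1][2] is where C[1][1] collects:
  after 0 — PE[1][2] acc=0, pass-E 0, pass-S 0
  after 1 — PE[1][2] acc=0, pass-E 0, pass-S 0
  after 2 — PE[1][2] acc=0, pass-E 0, pass-S 0
  after 3 — PE[1][2] acc=116, pass-E 116, pass-S 8
  after 4 — PE[1][2] acc=79, pass-E 79, pass-S 6

(row, col, cycle) = (1, 2, 4)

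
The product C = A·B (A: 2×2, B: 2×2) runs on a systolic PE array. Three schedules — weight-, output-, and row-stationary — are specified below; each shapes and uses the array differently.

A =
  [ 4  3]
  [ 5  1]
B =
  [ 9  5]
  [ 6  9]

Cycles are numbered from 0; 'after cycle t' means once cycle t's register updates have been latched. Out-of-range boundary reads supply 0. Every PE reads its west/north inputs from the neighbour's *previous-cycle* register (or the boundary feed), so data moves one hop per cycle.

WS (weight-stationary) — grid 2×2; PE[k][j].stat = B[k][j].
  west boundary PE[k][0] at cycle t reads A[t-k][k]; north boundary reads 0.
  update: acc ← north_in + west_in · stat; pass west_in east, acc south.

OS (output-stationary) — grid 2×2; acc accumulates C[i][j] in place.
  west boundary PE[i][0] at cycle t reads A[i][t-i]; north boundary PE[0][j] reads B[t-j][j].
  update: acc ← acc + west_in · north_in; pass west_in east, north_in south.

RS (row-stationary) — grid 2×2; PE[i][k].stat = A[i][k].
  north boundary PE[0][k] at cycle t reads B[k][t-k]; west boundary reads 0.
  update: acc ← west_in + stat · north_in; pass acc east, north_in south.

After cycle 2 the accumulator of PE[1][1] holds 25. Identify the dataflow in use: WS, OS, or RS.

Under WS (2×2), PE[1][1]:
  t=0 PE[1][1]: acc=0 h=0 v=0
  t=1 PE[1][1]: acc=0 h=0 v=0
  t=2 PE[1][1]: acc=47 h=3 v=47
Under OS (2×2), PE[1][1]:
  t=0 PE[1][1]: acc=0 h=0 v=0
  t=1 PE[1][1]: acc=0 h=0 v=0
  t=2 PE[1][1]: acc=25 h=5 v=5
Under RS (2×2), PE[1][1]:
  t=0 PE[1][1]: acc=0 h=0 v=0
  t=1 PE[1][1]: acc=0 h=0 v=0
  t=2 PE[1][1]: acc=51 h=51 v=6

dataflow = OS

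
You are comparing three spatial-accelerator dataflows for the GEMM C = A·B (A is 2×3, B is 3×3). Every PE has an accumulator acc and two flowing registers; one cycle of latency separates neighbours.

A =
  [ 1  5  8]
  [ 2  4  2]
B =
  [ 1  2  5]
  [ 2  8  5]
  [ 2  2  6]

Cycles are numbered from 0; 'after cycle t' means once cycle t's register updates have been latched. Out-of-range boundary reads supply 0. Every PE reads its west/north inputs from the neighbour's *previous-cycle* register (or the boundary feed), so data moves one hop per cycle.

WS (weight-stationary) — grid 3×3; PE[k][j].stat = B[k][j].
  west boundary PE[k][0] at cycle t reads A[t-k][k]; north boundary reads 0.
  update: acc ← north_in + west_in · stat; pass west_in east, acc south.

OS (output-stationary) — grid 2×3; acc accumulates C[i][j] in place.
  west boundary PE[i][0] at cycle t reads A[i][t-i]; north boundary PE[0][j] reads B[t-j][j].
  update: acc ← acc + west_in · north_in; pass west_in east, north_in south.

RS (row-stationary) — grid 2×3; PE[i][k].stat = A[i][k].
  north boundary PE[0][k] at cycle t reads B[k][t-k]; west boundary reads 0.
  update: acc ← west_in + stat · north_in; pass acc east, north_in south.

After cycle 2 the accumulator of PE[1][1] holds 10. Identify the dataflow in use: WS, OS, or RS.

dataflow = RS

WS (3×3 grid), PE[1][1]:
  t=0 PE[1][1]: acc=0 h=0 v=0
  t=1 PE[1][1]: acc=0 h=0 v=0
  t=2 PE[1][1]: acc=42 h=5 v=42
OS (2×3 grid), PE[1][1]:
  t=0 PE[1][1]: acc=0 h=0 v=0
  t=1 PE[1][1]: acc=0 h=0 v=0
  t=2 PE[1][1]: acc=4 h=2 v=2
RS (2×3 grid), PE[1][1]:
  t=0 PE[1][1]: acc=0 h=0 v=0
  t=1 PE[1][1]: acc=0 h=0 v=0
  t=2 PE[1][1]: acc=10 h=10 v=2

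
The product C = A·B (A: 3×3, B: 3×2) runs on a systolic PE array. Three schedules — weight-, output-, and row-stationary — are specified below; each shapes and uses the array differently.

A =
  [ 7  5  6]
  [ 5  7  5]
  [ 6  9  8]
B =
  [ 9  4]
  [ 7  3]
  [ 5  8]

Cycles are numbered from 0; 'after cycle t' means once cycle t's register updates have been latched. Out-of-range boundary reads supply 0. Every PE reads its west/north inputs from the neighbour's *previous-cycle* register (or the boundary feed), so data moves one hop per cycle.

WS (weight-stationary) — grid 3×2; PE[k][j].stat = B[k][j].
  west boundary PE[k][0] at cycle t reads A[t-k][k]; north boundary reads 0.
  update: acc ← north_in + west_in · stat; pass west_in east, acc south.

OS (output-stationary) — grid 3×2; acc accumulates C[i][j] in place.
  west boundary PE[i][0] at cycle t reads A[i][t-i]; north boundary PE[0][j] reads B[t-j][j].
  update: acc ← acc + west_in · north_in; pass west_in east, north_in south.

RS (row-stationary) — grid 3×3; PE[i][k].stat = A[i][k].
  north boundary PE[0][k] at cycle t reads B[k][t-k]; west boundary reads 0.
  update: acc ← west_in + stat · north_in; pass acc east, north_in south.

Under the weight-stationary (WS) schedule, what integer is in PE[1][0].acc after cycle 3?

PE[1][0].acc = 117

WS (3×2). Following PE[1][0] plus its west/north inputs:
  step 0 · PE0,0: acc=63; fwd→7 fwd↓63
  step 0 · PE1,0: acc=0; fwd→0 fwd↓0
  step 1 · PE0,0: acc=45; fwd→5 fwd↓45
  step 1 · PE1,0: acc=98; fwd→5 fwd↓98
  step 2 · PE0,0: acc=54; fwd→6 fwd↓54
  step 2 · PE1,0: acc=94; fwd→7 fwd↓94
  step 3 · PE0,0: acc=0; fwd→0 fwd↓0
  step 3 · PE1,0: acc=117; fwd→9 fwd↓117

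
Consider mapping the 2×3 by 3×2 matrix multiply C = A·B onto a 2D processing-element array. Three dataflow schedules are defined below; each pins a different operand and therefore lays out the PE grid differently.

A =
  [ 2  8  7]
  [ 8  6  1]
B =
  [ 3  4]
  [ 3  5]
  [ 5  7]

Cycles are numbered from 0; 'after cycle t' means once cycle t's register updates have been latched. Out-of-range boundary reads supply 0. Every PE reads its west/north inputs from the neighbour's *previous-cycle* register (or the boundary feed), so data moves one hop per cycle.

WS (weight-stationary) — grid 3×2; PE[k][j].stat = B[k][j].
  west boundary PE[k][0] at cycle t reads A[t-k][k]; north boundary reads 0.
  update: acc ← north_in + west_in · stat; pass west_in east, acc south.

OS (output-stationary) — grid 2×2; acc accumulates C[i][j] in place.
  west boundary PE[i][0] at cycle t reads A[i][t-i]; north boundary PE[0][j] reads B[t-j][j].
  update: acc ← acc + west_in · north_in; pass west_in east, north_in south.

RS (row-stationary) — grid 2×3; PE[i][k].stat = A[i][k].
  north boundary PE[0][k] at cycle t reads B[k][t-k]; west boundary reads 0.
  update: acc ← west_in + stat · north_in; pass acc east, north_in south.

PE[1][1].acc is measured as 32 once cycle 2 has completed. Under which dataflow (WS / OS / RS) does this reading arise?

dataflow = OS

WS [3×2] PE[1][1] across cycles:
  c0 r1c1: 0 / 0 / 0
  c1 r1c1: 0 / 0 / 0
  c2 r1c1: 48 / 8 / 48
OS [2×2] PE[1][1] across cycles:
  c0 r1c1: 0 / 0 / 0
  c1 r1c1: 0 / 0 / 0
  c2 r1c1: 32 / 8 / 4
RS [2×3] PE[1][1] across cycles:
  c0 r1c1: 0 / 0 / 0
  c1 r1c1: 0 / 0 / 0
  c2 r1c1: 42 / 42 / 3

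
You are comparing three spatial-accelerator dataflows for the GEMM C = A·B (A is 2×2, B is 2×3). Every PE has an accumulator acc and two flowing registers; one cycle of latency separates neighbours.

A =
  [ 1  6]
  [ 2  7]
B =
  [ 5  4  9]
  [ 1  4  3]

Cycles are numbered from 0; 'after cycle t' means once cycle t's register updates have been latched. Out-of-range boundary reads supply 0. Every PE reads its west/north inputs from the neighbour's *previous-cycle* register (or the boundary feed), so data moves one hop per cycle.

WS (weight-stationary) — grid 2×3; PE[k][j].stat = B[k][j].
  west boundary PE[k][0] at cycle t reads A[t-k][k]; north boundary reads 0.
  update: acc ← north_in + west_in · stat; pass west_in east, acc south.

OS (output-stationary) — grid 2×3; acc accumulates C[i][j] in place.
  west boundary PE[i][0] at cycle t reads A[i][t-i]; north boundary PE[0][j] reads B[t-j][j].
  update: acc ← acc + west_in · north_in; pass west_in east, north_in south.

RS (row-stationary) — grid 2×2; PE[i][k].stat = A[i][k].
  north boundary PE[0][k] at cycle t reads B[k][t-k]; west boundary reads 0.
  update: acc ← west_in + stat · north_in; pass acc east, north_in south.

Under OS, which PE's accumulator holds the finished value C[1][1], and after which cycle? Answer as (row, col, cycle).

Under OS, C[1][1] lands at PE[1][1]:
  t=0 PE[1][1]: acc=0 h=0 v=0
  t=1 PE[1][1]: acc=0 h=0 v=0
  t=2 PE[1][1]: acc=8 h=2 v=4
  t=3 PE[1][1]: acc=36 h=7 v=4

(row, col, cycle) = (1, 1, 3)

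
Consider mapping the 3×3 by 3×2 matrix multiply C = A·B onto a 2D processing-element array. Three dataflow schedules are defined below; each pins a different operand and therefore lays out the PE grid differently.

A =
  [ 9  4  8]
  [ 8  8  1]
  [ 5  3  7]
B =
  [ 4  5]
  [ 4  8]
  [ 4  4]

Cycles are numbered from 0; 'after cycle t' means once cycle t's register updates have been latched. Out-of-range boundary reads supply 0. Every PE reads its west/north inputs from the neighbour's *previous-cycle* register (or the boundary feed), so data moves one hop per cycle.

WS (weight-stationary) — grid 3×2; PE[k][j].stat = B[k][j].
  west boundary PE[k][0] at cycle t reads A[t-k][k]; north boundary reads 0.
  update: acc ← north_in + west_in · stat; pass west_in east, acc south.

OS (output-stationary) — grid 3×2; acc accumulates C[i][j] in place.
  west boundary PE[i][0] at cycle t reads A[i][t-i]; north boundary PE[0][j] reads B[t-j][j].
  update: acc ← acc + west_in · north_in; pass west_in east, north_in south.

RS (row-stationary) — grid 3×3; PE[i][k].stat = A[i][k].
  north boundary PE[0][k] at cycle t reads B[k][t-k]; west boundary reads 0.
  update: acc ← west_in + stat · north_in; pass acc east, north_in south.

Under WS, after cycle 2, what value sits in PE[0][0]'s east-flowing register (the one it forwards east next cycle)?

register = 5

WS on a 3×2 grid — tracing PE[0][0] and its feeders:
  t=0 PE[0][0]: acc=36 h=9 v=36
  t=1 PE[0][0]: acc=32 h=8 v=32
  t=2 PE[0][0]: acc=20 h=5 v=20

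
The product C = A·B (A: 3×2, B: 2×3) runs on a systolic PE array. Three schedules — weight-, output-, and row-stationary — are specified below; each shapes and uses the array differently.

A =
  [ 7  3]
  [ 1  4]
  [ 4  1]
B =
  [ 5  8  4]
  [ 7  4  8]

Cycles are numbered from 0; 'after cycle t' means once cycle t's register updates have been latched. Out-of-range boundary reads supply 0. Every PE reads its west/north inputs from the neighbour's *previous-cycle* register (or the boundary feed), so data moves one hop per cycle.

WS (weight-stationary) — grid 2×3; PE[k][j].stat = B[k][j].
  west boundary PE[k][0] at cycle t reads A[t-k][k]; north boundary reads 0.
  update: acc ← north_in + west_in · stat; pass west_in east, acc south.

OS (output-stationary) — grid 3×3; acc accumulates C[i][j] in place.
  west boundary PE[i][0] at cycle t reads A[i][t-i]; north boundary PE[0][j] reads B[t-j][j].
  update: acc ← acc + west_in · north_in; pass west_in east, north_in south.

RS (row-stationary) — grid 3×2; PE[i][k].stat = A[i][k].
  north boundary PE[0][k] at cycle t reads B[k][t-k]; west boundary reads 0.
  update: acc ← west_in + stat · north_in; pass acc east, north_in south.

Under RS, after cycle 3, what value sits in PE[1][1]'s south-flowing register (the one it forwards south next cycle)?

register = 4

RS (3×2). Following PE[1][1] plus its west/north inputs:
  cycle 0: PE[0][1] → acc 0, east 0, south 0
  cycle 0: PE[1][0] → acc 0, east 0, south 0
  cycle 0: PE[1][1] → acc 0, east 0, south 0
  cycle 1: PE[0][1] → acc 56, east 56, south 7
  cycle 1: PE[1][0] → acc 5, east 5, south 5
  cycle 1: PE[1][1] → acc 0, east 0, south 0
  cycle 2: PE[0][1] → acc 68, east 68, south 4
  cycle 2: PE[1][0] → acc 8, east 8, south 8
  cycle 2: PE[1][1] → acc 33, east 33, south 7
  cycle 3: PE[0][1] → acc 52, east 52, south 8
  cycle 3: PE[1][0] → acc 4, east 4, south 4
  cycle 3: PE[1][1] → acc 24, east 24, south 4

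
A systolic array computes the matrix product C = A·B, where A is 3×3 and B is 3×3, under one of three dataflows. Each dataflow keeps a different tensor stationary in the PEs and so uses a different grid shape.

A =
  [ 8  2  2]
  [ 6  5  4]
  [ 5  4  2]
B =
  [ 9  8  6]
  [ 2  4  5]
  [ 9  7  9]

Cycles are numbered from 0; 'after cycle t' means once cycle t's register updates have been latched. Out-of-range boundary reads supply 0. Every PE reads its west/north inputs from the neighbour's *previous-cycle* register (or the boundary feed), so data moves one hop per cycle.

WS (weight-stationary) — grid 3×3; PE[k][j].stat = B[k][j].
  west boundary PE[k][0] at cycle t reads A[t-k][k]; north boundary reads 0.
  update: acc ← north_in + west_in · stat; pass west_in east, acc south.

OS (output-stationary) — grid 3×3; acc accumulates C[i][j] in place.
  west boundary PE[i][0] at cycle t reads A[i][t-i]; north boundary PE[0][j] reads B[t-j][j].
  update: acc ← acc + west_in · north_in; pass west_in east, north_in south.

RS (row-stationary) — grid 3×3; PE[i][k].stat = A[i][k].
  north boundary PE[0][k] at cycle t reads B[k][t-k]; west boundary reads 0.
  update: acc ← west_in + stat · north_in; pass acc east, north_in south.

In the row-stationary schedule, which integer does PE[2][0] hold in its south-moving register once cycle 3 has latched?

register = 8

RS (3×3). Following PE[2][0] plus its west/north inputs:
  c0 r1c0: 0 / 0 / 0
  c0 r2c0: 0 / 0 / 0
  c1 r1c0: 54 / 54 / 9
  c1 r2c0: 0 / 0 / 0
  c2 r1c0: 48 / 48 / 8
  c2 r2c0: 45 / 45 / 9
  c3 r1c0: 36 / 36 / 6
  c3 r2c0: 40 / 40 / 8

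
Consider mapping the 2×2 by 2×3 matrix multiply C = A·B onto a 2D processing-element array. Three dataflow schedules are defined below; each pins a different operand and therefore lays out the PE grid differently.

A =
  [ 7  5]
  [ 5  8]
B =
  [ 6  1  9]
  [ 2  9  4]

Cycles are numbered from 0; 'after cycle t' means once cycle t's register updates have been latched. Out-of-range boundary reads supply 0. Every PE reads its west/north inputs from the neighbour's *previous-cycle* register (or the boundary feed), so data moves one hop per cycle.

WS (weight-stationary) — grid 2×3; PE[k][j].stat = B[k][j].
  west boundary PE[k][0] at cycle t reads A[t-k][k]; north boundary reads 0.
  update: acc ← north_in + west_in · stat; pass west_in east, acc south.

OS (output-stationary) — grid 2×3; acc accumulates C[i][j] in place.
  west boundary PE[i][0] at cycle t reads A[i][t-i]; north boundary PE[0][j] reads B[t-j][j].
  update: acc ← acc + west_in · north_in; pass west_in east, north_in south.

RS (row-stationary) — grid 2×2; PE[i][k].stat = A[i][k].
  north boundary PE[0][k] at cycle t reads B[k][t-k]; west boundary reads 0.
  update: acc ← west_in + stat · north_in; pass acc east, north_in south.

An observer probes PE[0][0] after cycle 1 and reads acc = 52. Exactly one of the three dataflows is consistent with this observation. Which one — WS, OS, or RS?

WS (2×3 grid), PE[0][0]:
  [0] (0,0) acc=42 (h:7 v:42)
  [1] (0,0) acc=30 (h:5 v:30)
OS (2×3 grid), PE[0][0]:
  [0] (0,0) acc=42 (h:7 v:6)
  [1] (0,0) acc=52 (h:5 v:2)
RS (2×2 grid), PE[0][0]:
  [0] (0,0) acc=42 (h:42 v:6)
  [1] (0,0) acc=7 (h:7 v:1)

dataflow = OS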